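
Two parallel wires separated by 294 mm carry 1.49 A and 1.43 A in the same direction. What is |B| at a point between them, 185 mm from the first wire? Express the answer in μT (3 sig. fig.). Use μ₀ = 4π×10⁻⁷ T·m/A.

Each long wire gives B = μ₀I/(2πd). Distances are d₁ = 0.185 m and d₂ = 0.109 m.
B₁ = 1.61×10⁻⁶ T, B₂ = 2.62×10⁻⁶ T.
Between parallel currents the two contributions point in opposite directions, so they subtract. B = |B₁ − B₂| = |1.61×10⁻⁶ − 2.62×10⁻⁶| = 1.01×10⁻⁶ T.

B ≈ 1.01 μT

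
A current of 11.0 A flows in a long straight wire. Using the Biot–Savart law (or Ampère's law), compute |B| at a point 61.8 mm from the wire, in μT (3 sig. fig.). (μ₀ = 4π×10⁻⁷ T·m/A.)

B ≈ 35.6 μT

For an infinitely long straight wire, B = μ₀I/(2πd).
B = (4π×10⁻⁷ × 11.0) / (2π × 0.0618) = 3.56×10⁻⁵ T.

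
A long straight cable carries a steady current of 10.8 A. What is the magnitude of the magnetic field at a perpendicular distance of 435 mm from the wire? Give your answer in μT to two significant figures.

B ≈ 5.0 μT

For an infinitely long straight wire, B = μ₀I/(2πd).
B = (4π×10⁻⁷ × 10.8) / (2π × 0.435) = 4.97×10⁻⁶ T.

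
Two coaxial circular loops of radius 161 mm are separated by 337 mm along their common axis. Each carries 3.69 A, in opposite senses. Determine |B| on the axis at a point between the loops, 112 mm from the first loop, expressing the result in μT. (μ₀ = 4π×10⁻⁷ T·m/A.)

Each loop contributes B = μ₀IR²/[2(R²+z²)^(3/2)] on the axis, with z measured from that loop.
Loop 1 (z = 0.112 m): B₁ = 7.97×10⁻⁶ T. Loop 2 (z = 0.225 m): B₂ = 2.84×10⁻⁶ T.
The fields oppose: B = |B₁ − B₂| = 5.13×10⁻⁶ T.

B ≈ 5.13 μT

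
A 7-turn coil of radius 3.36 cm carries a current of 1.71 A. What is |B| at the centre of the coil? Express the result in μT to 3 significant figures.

B ≈ 224 μT

For an N-turn flat coil, B = Nμ₀I/(2R) with R = 0.0336 m.
B = 7 × 3.20×10⁻⁵ T = 2.24×10⁻⁴ T.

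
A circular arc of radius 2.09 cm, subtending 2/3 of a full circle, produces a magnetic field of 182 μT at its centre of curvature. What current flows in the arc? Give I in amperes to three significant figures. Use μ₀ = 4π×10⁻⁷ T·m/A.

For a circular arc, B = μ₀Iφ/(4πR) with φ in radians; here φ = 4.189 rad.
So I = 4πRB/(μ₀φ) = 4π × 0.0209 × 1.82×10⁻⁴ / (4π×10⁻⁷ × 4.189) = 9.08 A.

I ≈ 9.08 A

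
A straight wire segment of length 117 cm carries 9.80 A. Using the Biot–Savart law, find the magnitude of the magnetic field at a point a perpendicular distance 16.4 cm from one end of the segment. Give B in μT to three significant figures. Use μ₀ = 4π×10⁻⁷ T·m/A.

For a finite straight segment, B = (μ₀I/4πd)(sinθ₁ + sinθ₂), where θ₁, θ₂ are the angles from the perpendicular to each end.
The perpendicular foot is at one end, so the two end-offsets along the wire are 0 and L = 1.17 m.
sinθ₁ = 0/√(0²+0.164²) = 0.0000; sinθ₂ = 1.17/√(1.17²+0.164²) = 0.9903.
B = (4π×10⁻⁷ × 9.80) / (4π × 0.164) × (0.0000 + 0.9903) = 5.92×10⁻⁶ T.

B ≈ 5.92 μT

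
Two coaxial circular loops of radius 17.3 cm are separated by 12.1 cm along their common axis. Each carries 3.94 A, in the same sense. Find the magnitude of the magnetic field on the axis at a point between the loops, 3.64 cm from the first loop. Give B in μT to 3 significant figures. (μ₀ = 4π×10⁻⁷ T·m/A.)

B ≈ 23.8 μT

Each loop contributes B = μ₀IR²/[2(R²+z²)^(3/2)] on the axis, with z measured from that loop.
Loop 1 (z = 0.0364 m): B₁ = 1.34×10⁻⁵ T. Loop 2 (z = 0.0846 m): B₂ = 1.04×10⁻⁵ T.
The fields add: B = B₁ + B₂ = 2.38×10⁻⁵ T.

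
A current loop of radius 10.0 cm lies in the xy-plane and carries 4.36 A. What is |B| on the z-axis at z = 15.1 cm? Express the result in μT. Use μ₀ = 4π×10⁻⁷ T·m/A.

B ≈ 4.61 μT

On the axis of a circular loop, B = μ₀IR² / [2(R²+z²)^(3/2)].
R² + z² = (0.1)² + (0.151)² = 0.0328 m², and (R²+z²)^(3/2) = 5.94×10⁻³ m³.
B = (4π×10⁻⁷ × 4.36 × 0.01) / (2 × 5.94×10⁻³) = 4.61×10⁻⁶ T.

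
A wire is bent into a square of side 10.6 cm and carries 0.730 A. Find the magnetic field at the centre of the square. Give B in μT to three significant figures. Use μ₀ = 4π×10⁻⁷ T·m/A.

Each side is a finite straight segment at perpendicular distance d = a/(2 tan(π/4)) = 0.053 m from the centre, with end-angles ±π/4.
One side contributes B₁ = (μ₀I/4πd)·2 sin(π/4) = 1.95×10⁻⁶ T.
All 4 sides add in the same direction: B = 4 × 1.95×10⁻⁶ = 7.79×10⁻⁶ T.

B ≈ 7.79 μT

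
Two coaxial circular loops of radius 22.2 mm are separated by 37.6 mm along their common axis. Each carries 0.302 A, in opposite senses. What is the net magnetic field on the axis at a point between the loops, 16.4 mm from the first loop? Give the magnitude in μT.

Each loop contributes B = μ₀IR²/[2(R²+z²)^(3/2)] on the axis, with z measured from that loop.
Loop 1 (z = 0.0164 m): B₁ = 4.45×10⁻⁶ T. Loop 2 (z = 0.0212 m): B₂ = 3.23×10⁻⁶ T.
The fields oppose: B = |B₁ − B₂| = 1.21×10⁻⁶ T.

B ≈ 1.21 μT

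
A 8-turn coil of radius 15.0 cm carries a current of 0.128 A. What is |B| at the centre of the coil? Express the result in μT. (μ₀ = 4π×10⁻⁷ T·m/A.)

B ≈ 4.29 μT

For an N-turn flat coil, B = Nμ₀I/(2R) with R = 0.15 m.
B = 8 × 5.36×10⁻⁷ T = 4.29×10⁻⁶ T.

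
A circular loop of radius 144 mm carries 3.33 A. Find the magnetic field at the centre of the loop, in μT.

At the centre of a circular loop the Biot–Savart law gives B = μ₀I/(2R).
B = (4π×10⁻⁷ × 3.33) / (2 × 0.144) = 1.45×10⁻⁵ T.

B ≈ 14.5 μT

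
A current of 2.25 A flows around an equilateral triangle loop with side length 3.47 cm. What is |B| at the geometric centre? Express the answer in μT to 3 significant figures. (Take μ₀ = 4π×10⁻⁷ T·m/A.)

B ≈ 117 μT

Each side is a finite straight segment at perpendicular distance d = a/(2 tan(π/3)) = 0.01002 m from the centre, with end-angles ±π/3.
One side contributes B₁ = (μ₀I/4πd)·2 sin(π/3) = 3.89×10⁻⁵ T.
All 3 sides add in the same direction: B = 3 × 3.89×10⁻⁵ = 1.17×10⁻⁴ T.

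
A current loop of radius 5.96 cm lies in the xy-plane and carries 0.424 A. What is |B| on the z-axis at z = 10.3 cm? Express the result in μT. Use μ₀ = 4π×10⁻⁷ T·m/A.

On the axis of a circular loop, B = μ₀IR² / [2(R²+z²)^(3/2)].
R² + z² = (0.0596)² + (0.103)² = 0.01416 m², and (R²+z²)^(3/2) = 1.69×10⁻³ m³.
B = (4π×10⁻⁷ × 0.424 × 0.003552) / (2 × 1.69×10⁻³) = 5.62×10⁻⁷ T.

B ≈ 0.562 μT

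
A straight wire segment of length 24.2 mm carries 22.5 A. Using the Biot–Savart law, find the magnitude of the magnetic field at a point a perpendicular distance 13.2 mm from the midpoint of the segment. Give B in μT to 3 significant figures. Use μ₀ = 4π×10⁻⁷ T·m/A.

For a finite straight segment, B = (μ₀I/4πd)(sinθ₁ + sinθ₂), where θ₁, θ₂ are the angles from the perpendicular to each end.
The perpendicular from the point meets the wire at its midpoint, so each end is L/2 = 0.0121 m away along the wire.
sinθ₁ = 0.0121/√(0.0121²+0.0132²) = 0.6757; sinθ₂ = 0.0121/√(0.0121²+0.0132²) = 0.6757.
B = (4π×10⁻⁷ × 22.5) / (4π × 0.0132) × (0.6757 + 0.6757) = 2.30×10⁻⁴ T.

B ≈ 230 μT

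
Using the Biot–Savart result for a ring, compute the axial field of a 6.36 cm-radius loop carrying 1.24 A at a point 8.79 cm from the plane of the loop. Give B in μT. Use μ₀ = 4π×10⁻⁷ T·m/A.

B ≈ 2.47 μT

On the axis of a circular loop, B = μ₀IR² / [2(R²+z²)^(3/2)].
R² + z² = (0.0636)² + (0.0879)² = 0.01177 m², and (R²+z²)^(3/2) = 1.28×10⁻³ m³.
B = (4π×10⁻⁷ × 1.24 × 0.004045) / (2 × 1.28×10⁻³) = 2.47×10⁻⁶ T.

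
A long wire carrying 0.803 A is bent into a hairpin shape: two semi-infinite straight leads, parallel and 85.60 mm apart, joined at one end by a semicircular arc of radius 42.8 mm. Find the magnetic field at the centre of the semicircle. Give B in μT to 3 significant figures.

The semicircular arc contributes B_arc = μ₀I·π/(4πR) = μ₀I/(4R) = 5.89×10⁻⁶ T.
Each semi-infinite lead is at perpendicular distance R = 0.0428 m from the centre, with the perpendicular foot at its near end, so it contributes μ₀I/(4πR); both point the same way, together 3.75×10⁻⁶ T.
Arc and leads all point the same direction: B = 5.89×10⁻⁶ + 3.75×10⁻⁶ = 9.65×10⁻⁶ T.

B ≈ 9.65 μT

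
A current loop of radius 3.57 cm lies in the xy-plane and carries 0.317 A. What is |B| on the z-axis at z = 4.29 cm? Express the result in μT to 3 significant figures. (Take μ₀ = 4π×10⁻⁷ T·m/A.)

On the axis of a circular loop, B = μ₀IR² / [2(R²+z²)^(3/2)].
R² + z² = (0.0357)² + (0.0429)² = 0.003115 m², and (R²+z²)^(3/2) = 1.74×10⁻⁴ m³.
B = (4π×10⁻⁷ × 0.317 × 0.001274) / (2 × 1.74×10⁻⁴) = 1.46×10⁻⁶ T.

B ≈ 1.46 μT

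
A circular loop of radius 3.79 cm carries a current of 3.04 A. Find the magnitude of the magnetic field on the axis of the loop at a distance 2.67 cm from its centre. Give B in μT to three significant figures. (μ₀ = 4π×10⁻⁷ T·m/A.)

On the axis of a circular loop, B = μ₀IR² / [2(R²+z²)^(3/2)].
R² + z² = (0.0379)² + (0.0267)² = 0.002149 m², and (R²+z²)^(3/2) = 9.96×10⁻⁵ m³.
B = (4π×10⁻⁷ × 3.04 × 0.001436) / (2 × 9.96×10⁻⁵) = 2.75×10⁻⁵ T.

B ≈ 27.5 μT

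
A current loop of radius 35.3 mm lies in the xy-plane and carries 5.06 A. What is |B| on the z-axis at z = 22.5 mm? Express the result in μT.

On the axis of a circular loop, B = μ₀IR² / [2(R²+z²)^(3/2)].
R² + z² = (0.0353)² + (0.0225)² = 0.001752 m², and (R²+z²)^(3/2) = 7.34×10⁻⁵ m³.
B = (4π×10⁻⁷ × 5.06 × 0.001246) / (2 × 7.34×10⁻⁵) = 5.40×10⁻⁵ T.

B ≈ 54.0 μT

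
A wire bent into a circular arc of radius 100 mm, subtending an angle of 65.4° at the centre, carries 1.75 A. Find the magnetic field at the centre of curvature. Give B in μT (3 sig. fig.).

B ≈ 2.00 μT

The Biot–Savart field of a circular arc at its centre is B = μ₀Iφ/(4πR), with φ = 1.141 rad.
B = (4π×10⁻⁷ × 1.75 × 1.141) / (4π × 0.1) = 2.00×10⁻⁶ T.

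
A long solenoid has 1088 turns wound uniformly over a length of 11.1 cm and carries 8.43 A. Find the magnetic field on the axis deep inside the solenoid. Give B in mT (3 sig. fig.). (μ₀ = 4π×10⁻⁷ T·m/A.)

B ≈ 104 mT

Inside a long solenoid, B = μ₀nI with n = 9802 turns/m.
B = 4π×10⁻⁷ × 9802 × 8.43 = 0.104 T.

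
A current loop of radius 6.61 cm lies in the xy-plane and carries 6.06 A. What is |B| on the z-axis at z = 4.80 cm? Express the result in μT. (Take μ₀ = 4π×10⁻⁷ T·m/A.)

On the axis of a circular loop, B = μ₀IR² / [2(R²+z²)^(3/2)].
R² + z² = (0.0661)² + (0.048)² = 0.006673 m², and (R²+z²)^(3/2) = 5.45×10⁻⁴ m³.
B = (4π×10⁻⁷ × 6.06 × 0.004369) / (2 × 5.45×10⁻⁴) = 3.05×10⁻⁵ T.

B ≈ 30.5 μT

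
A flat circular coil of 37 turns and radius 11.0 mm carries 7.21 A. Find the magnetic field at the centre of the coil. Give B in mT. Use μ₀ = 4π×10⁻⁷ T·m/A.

B ≈ 15.2 mT

For an N-turn flat coil, B = Nμ₀I/(2R) with R = 0.011 m.
B = 37 × 4.12×10⁻⁴ T = 1.52×10⁻² T.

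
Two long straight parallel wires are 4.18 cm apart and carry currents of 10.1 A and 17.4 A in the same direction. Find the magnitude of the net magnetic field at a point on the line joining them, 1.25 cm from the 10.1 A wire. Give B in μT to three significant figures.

Each long wire gives B = μ₀I/(2πd). Distances are d₁ = 0.0125 m and d₂ = 0.0293 m.
B₁ = 1.62×10⁻⁴ T, B₂ = 1.19×10⁻⁴ T.
Between parallel currents the two contributions point in opposite directions, so they subtract. B = |B₁ − B₂| = |1.62×10⁻⁴ − 1.19×10⁻⁴| = 4.28×10⁻⁵ T.

B ≈ 42.8 μT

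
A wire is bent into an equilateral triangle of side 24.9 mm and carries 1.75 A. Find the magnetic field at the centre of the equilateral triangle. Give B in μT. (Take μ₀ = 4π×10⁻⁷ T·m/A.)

B ≈ 127 μT

Each side is a finite straight segment at perpendicular distance d = a/(2 tan(π/3)) = 0.007188 m from the centre, with end-angles ±π/3.
One side contributes B₁ = (μ₀I/4πd)·2 sin(π/3) = 4.22×10⁻⁵ T.
All 3 sides add in the same direction: B = 3 × 4.22×10⁻⁵ = 1.27×10⁻⁴ T.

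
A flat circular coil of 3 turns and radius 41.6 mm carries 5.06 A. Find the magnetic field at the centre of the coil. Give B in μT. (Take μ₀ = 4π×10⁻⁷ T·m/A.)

B ≈ 229 μT

For an N-turn flat coil, B = Nμ₀I/(2R) with R = 0.0416 m.
B = 3 × 7.64×10⁻⁵ T = 2.29×10⁻⁴ T.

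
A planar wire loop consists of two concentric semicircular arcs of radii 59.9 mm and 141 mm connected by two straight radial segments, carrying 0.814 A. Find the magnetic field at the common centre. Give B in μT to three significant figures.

The radial connectors point toward the centre, so dl × r̂ = 0 and they contribute nothing.
Each semicircle gives μ₀I/(4R): inner arc 4.27×10⁻⁶ T, outer arc 1.81×10⁻⁶ T.
The two arcs carry current in opposite angular senses, so their fields oppose: B = |4.27×10⁻⁶ − 1.81×10⁻⁶| = 2.46×10⁻⁶ T.

B ≈ 2.46 μT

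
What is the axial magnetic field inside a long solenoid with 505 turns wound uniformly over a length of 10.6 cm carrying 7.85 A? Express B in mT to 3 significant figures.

B ≈ 47.0 mT

Inside a long solenoid, B = μ₀nI with n = 4764 turns/m.
B = 4π×10⁻⁷ × 4764 × 7.85 = 4.70×10⁻² T.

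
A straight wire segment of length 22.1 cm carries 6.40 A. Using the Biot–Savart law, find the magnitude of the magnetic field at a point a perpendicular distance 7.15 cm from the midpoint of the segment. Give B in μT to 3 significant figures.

For a finite straight segment, B = (μ₀I/4πd)(sinθ₁ + sinθ₂), where θ₁, θ₂ are the angles from the perpendicular to each end.
The perpendicular from the point meets the wire at its midpoint, so each end is L/2 = 0.1105 m away along the wire.
sinθ₁ = 0.1105/√(0.1105²+0.0715²) = 0.8396; sinθ₂ = 0.1105/√(0.1105²+0.0715²) = 0.8396.
B = (4π×10⁻⁷ × 6.40) / (4π × 0.0715) × (0.8396 + 0.8396) = 1.50×10⁻⁵ T.

B ≈ 15.0 μT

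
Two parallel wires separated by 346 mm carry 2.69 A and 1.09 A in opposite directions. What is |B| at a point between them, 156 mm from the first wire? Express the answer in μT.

Each long wire gives B = μ₀I/(2πd). Distances are d₁ = 0.156 m and d₂ = 0.19 m.
B₁ = 3.45×10⁻⁶ T, B₂ = 1.15×10⁻⁶ T.
Between antiparallel currents both contributions point the same way, so they add. B = B₁ + B₂ = 3.45×10⁻⁶ + 1.15×10⁻⁶ = 4.60×10⁻⁶ T.

B ≈ 4.60 μT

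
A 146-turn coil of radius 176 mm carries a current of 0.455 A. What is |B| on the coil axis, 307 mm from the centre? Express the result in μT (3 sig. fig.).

For an N-turn flat coil, B = Nμ₀IR²/[2(R²+z²)^(3/2)] with R = 0.176 m, z = 0.307 m.
B = 146 × 2.00×10⁻⁷ T = 2.92×10⁻⁵ T.

B ≈ 29.2 μT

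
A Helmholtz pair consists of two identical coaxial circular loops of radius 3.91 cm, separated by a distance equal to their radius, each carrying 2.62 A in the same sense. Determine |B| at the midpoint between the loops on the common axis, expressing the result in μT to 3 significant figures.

Each loop contributes B = μ₀IR²/[2(R²+z²)^(3/2)] on the axis, with z measured from that loop.
Loop 1 (z = 0.01955 m): B₁ = 3.01×10⁻⁵ T. Loop 2 (z = 0.01955 m): B₂ = 3.01×10⁻⁵ T.
The fields add: B = B₁ + B₂ = 6.03×10⁻⁵ T.

B ≈ 60.3 μT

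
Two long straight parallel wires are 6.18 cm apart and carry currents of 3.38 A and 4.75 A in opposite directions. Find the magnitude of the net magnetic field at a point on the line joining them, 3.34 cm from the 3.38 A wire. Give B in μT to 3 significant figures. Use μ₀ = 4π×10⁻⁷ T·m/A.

Each long wire gives B = μ₀I/(2πd). Distances are d₁ = 0.0334 m and d₂ = 0.0284 m.
B₁ = 2.02×10⁻⁵ T, B₂ = 3.35×10⁻⁵ T.
Between antiparallel currents both contributions point the same way, so they add. B = B₁ + B₂ = 2.02×10⁻⁵ + 3.35×10⁻⁵ = 5.37×10⁻⁵ T.

B ≈ 53.7 μT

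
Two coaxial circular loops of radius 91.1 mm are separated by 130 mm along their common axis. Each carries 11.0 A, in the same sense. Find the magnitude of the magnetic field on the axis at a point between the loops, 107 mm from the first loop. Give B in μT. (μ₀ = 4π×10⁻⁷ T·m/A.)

B ≈ 89.8 μT

Each loop contributes B = μ₀IR²/[2(R²+z²)^(3/2)] on the axis, with z measured from that loop.
Loop 1 (z = 0.107 m): B₁ = 2.07×10⁻⁵ T. Loop 2 (z = 0.023 m): B₂ = 6.92×10⁻⁵ T.
The fields add: B = B₁ + B₂ = 8.98×10⁻⁵ T.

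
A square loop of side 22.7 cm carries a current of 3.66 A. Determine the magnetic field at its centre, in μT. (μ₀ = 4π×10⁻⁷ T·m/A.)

Each side is a finite straight segment at perpendicular distance d = a/(2 tan(π/4)) = 0.1135 m from the centre, with end-angles ±π/4.
One side contributes B₁ = (μ₀I/4πd)·2 sin(π/4) = 4.56×10⁻⁶ T.
All 4 sides add in the same direction: B = 4 × 4.56×10⁻⁶ = 1.82×10⁻⁵ T.

B ≈ 18.2 μT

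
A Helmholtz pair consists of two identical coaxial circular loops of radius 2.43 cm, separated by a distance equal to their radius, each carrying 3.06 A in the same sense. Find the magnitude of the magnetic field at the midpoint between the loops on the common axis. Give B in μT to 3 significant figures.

B ≈ 113 μT

Each loop contributes B = μ₀IR²/[2(R²+z²)^(3/2)] on the axis, with z measured from that loop.
Loop 1 (z = 0.01215 m): B₁ = 5.66×10⁻⁵ T. Loop 2 (z = 0.01215 m): B₂ = 5.66×10⁻⁵ T.
The fields add: B = B₁ + B₂ = 1.13×10⁻⁴ T.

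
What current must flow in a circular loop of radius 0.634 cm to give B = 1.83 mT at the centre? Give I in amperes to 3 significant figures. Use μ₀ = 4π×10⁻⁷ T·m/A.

I ≈ 18.5 A

At the centre of a circular loop B = μ₀I/(2R), so I = 2RB/μ₀.
With R = 0.00634 m, I = 2 × 0.00634 × 1.83×10⁻³ / (4π×10⁻⁷) = 18.5 A.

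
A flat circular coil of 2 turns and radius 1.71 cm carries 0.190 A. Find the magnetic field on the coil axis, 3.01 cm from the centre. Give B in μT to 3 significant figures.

For an N-turn flat coil, B = Nμ₀IR²/[2(R²+z²)^(3/2)] with R = 0.0171 m, z = 0.0301 m.
B = 2 × 8.41×10⁻⁷ T = 1.68×10⁻⁶ T.

B ≈ 1.68 μT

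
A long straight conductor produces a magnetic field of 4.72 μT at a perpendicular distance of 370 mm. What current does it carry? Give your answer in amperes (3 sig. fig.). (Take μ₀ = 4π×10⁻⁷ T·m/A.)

I ≈ 8.73 A

For a long straight wire B = μ₀I/(2πd), so I = 2πdB/μ₀.
I = 2π × 0.37 × 4.72×10⁻⁶ / (4π×10⁻⁷) = 8.73 A.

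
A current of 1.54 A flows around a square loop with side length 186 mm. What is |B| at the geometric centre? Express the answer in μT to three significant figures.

Each side is a finite straight segment at perpendicular distance d = a/(2 tan(π/4)) = 0.093 m from the centre, with end-angles ±π/4.
One side contributes B₁ = (μ₀I/4πd)·2 sin(π/4) = 2.34×10⁻⁶ T.
All 4 sides add in the same direction: B = 4 × 2.34×10⁻⁶ = 9.37×10⁻⁶ T.

B ≈ 9.37 μT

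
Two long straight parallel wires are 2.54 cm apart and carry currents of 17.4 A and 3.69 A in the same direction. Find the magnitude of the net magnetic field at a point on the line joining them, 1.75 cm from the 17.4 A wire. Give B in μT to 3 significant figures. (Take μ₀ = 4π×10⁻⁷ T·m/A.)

B ≈ 105 μT

Each long wire gives B = μ₀I/(2πd). Distances are d₁ = 0.0175 m and d₂ = 0.0079 m.
B₁ = 1.99×10⁻⁴ T, B₂ = 9.34×10⁻⁵ T.
Between parallel currents the two contributions point in opposite directions, so they subtract. B = |B₁ − B₂| = |1.99×10⁻⁴ − 9.34×10⁻⁵| = 1.05×10⁻⁴ T.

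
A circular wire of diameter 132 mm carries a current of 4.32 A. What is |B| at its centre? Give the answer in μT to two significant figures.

At the centre of a circular loop the Biot–Savart law gives B = μ₀I/(2R) (so R = 0.066 m).
B = (4π×10⁻⁷ × 4.32) / (2 × 0.066) = 4.11×10⁻⁵ T.

B ≈ 41 μT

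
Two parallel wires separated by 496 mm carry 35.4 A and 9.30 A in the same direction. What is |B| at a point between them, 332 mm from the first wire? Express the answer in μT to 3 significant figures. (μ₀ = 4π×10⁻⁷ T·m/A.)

Each long wire gives B = μ₀I/(2πd). Distances are d₁ = 0.332 m and d₂ = 0.164 m.
B₁ = 2.13×10⁻⁵ T, B₂ = 1.13×10⁻⁵ T.
Between parallel currents the two contributions point in opposite directions, so they subtract. B = |B₁ − B₂| = |2.13×10⁻⁵ − 1.13×10⁻⁵| = 9.98×10⁻⁶ T.

B ≈ 9.98 μT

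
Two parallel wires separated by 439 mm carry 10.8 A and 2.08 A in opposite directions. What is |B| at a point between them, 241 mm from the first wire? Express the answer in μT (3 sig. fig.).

Each long wire gives B = μ₀I/(2πd). Distances are d₁ = 0.241 m and d₂ = 0.198 m.
B₁ = 8.96×10⁻⁶ T, B₂ = 2.10×10⁻⁶ T.
Between antiparallel currents both contributions point the same way, so they add. B = B₁ + B₂ = 8.96×10⁻⁶ + 2.10×10⁻⁶ = 1.11×10⁻⁵ T.

B ≈ 11.1 μT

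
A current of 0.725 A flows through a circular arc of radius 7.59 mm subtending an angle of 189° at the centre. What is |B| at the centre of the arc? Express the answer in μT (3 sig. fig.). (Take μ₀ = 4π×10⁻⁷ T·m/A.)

The Biot–Savart field of a circular arc at its centre is B = μ₀Iφ/(4πR), with φ = 3.299 rad.
B = (4π×10⁻⁷ × 0.725 × 3.299) / (4π × 0.00759) = 3.15×10⁻⁵ T.

B ≈ 31.5 μT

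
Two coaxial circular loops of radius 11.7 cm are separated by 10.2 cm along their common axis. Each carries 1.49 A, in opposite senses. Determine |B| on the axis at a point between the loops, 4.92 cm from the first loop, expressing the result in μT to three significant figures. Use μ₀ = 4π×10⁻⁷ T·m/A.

Each loop contributes B = μ₀IR²/[2(R²+z²)^(3/2)] on the axis, with z measured from that loop.
Loop 1 (z = 0.0492 m): B₁ = 6.27×10⁻⁶ T. Loop 2 (z = 0.0528 m): B₂ = 6.06×10⁻⁶ T.
The fields oppose: B = |B₁ − B₂| = 2.08×10⁻⁷ T.

B ≈ 0.208 μT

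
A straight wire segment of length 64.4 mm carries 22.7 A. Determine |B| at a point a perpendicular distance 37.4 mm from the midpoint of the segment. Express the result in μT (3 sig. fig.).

B ≈ 79.2 μT

For a finite straight segment, B = (μ₀I/4πd)(sinθ₁ + sinθ₂), where θ₁, θ₂ are the angles from the perpendicular to each end.
The perpendicular from the point meets the wire at its midpoint, so each end is L/2 = 0.0322 m away along the wire.
sinθ₁ = 0.0322/√(0.0322²+0.0374²) = 0.6525; sinθ₂ = 0.0322/√(0.0322²+0.0374²) = 0.6525.
B = (4π×10⁻⁷ × 22.7) / (4π × 0.0374) × (0.6525 + 0.6525) = 7.92×10⁻⁵ T.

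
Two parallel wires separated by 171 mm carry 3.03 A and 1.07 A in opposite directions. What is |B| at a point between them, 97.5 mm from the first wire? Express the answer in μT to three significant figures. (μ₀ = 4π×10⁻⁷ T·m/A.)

B ≈ 9.13 μT

Each long wire gives B = μ₀I/(2πd). Distances are d₁ = 0.0975 m and d₂ = 0.0735 m.
B₁ = 6.22×10⁻⁶ T, B₂ = 2.91×10⁻⁶ T.
Between antiparallel currents both contributions point the same way, so they add. B = B₁ + B₂ = 6.22×10⁻⁶ + 2.91×10⁻⁶ = 9.13×10⁻⁶ T.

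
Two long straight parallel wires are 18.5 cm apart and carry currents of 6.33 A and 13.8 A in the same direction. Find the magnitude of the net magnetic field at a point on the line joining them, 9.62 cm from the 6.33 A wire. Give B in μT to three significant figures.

Each long wire gives B = μ₀I/(2πd). Distances are d₁ = 0.0962 m and d₂ = 0.0888 m.
B₁ = 1.32×10⁻⁵ T, B₂ = 3.11×10⁻⁵ T.
Between parallel currents the two contributions point in opposite directions, so they subtract. B = |B₁ − B₂| = |1.32×10⁻⁵ − 3.11×10⁻⁵| = 1.79×10⁻⁵ T.

B ≈ 17.9 μT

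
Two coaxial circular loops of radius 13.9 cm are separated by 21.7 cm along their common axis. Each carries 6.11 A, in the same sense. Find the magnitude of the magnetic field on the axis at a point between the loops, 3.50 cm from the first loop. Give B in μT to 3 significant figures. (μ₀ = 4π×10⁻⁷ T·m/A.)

B ≈ 31.4 μT

Each loop contributes B = μ₀IR²/[2(R²+z²)^(3/2)] on the axis, with z measured from that loop.
Loop 1 (z = 0.035 m): B₁ = 2.52×10⁻⁵ T. Loop 2 (z = 0.182 m): B₂ = 6.18×10⁻⁶ T.
The fields add: B = B₁ + B₂ = 3.14×10⁻⁵ T.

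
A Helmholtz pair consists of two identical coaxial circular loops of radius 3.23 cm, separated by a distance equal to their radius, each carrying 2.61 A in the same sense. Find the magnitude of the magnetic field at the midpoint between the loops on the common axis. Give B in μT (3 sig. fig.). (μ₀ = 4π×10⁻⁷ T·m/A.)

Each loop contributes B = μ₀IR²/[2(R²+z²)^(3/2)] on the axis, with z measured from that loop.
Loop 1 (z = 0.01615 m): B₁ = 3.63×10⁻⁵ T. Loop 2 (z = 0.01615 m): B₂ = 3.63×10⁻⁵ T.
The fields add: B = B₁ + B₂ = 7.27×10⁻⁵ T.

B ≈ 72.7 μT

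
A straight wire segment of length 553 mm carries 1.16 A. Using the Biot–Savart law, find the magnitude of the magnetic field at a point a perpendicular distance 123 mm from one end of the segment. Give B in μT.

For a finite straight segment, B = (μ₀I/4πd)(sinθ₁ + sinθ₂), where θ₁, θ₂ are the angles from the perpendicular to each end.
The perpendicular foot is at one end, so the two end-offsets along the wire are 0 and L = 0.553 m.
sinθ₁ = 0/√(0²+0.123²) = 0.0000; sinθ₂ = 0.553/√(0.553²+0.123²) = 0.9761.
B = (4π×10⁻⁷ × 1.16) / (4π × 0.123) × (0.0000 + 0.9761) = 9.21×10⁻⁷ T.

B ≈ 0.921 μT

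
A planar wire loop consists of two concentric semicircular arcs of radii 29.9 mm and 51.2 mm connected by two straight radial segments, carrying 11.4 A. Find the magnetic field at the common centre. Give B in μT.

B ≈ 49.8 μT

The radial connectors point toward the centre, so dl × r̂ = 0 and they contribute nothing.
Each semicircle gives μ₀I/(4R): inner arc 1.20×10⁻⁴ T, outer arc 6.99×10⁻⁵ T.
The two arcs carry current in opposite angular senses, so their fields oppose: B = |1.20×10⁻⁴ − 6.99×10⁻⁵| = 4.98×10⁻⁵ T.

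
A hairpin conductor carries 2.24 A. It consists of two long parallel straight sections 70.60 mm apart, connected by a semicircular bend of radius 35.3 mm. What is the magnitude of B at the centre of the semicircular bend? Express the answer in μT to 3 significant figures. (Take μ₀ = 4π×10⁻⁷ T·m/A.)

B ≈ 32.6 μT

The semicircular arc contributes B_arc = μ₀I·π/(4πR) = μ₀I/(4R) = 1.99×10⁻⁵ T.
Each semi-infinite lead is at perpendicular distance R = 0.0353 m from the centre, with the perpendicular foot at its near end, so it contributes μ₀I/(4πR); both point the same way, together 1.27×10⁻⁵ T.
Arc and leads all point the same direction: B = 1.99×10⁻⁵ + 1.27×10⁻⁵ = 3.26×10⁻⁵ T.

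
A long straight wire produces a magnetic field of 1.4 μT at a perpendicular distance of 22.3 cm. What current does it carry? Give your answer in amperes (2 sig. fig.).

For a long straight wire B = μ₀I/(2πd), so I = 2πdB/μ₀.
I = 2π × 0.223 × 1.40×10⁻⁶ / (4π×10⁻⁷) = 1.56 A.

I ≈ 1.6 A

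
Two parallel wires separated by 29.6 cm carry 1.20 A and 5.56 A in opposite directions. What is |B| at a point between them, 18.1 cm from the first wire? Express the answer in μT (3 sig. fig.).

Each long wire gives B = μ₀I/(2πd). Distances are d₁ = 0.181 m and d₂ = 0.115 m.
B₁ = 1.33×10⁻⁶ T, B₂ = 9.67×10⁻⁶ T.
Between antiparallel currents both contributions point the same way, so they add. B = B₁ + B₂ = 1.33×10⁻⁶ + 9.67×10⁻⁶ = 1.10×10⁻⁵ T.

B ≈ 11.0 μT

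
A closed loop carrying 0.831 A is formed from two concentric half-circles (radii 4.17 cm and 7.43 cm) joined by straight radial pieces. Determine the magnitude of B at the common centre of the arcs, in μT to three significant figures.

The radial connectors point toward the centre, so dl × r̂ = 0 and they contribute nothing.
Each semicircle gives μ₀I/(4R): inner arc 6.26×10⁻⁶ T, outer arc 3.51×10⁻⁶ T.
The two arcs carry current in opposite angular senses, so their fields oppose: B = |6.26×10⁻⁶ − 3.51×10⁻⁶| = 2.75×10⁻⁶ T.

B ≈ 2.75 μT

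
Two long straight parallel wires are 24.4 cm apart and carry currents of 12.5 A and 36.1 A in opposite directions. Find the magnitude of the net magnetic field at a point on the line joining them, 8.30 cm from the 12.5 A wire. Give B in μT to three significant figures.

B ≈ 75.0 μT

Each long wire gives B = μ₀I/(2πd). Distances are d₁ = 0.083 m and d₂ = 0.161 m.
B₁ = 3.01×10⁻⁵ T, B₂ = 4.48×10⁻⁵ T.
Between antiparallel currents both contributions point the same way, so they add. B = B₁ + B₂ = 3.01×10⁻⁵ + 4.48×10⁻⁵ = 7.50×10⁻⁵ T.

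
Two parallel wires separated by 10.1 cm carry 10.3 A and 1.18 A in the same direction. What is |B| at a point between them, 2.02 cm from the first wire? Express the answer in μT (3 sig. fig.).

B ≈ 99.1 μT

Each long wire gives B = μ₀I/(2πd). Distances are d₁ = 0.0202 m and d₂ = 0.0808 m.
B₁ = 1.02×10⁻⁴ T, B₂ = 2.92×10⁻⁶ T.
Between parallel currents the two contributions point in opposite directions, so they subtract. B = |B₁ − B₂| = |1.02×10⁻⁴ − 2.92×10⁻⁶| = 9.91×10⁻⁵ T.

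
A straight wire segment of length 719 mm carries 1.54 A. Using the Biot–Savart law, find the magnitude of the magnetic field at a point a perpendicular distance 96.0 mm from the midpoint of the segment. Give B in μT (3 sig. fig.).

B ≈ 3.10 μT

For a finite straight segment, B = (μ₀I/4πd)(sinθ₁ + sinθ₂), where θ₁, θ₂ are the angles from the perpendicular to each end.
The perpendicular from the point meets the wire at its midpoint, so each end is L/2 = 0.3595 m away along the wire.
sinθ₁ = 0.3595/√(0.3595²+0.096²) = 0.9661; sinθ₂ = 0.3595/√(0.3595²+0.096²) = 0.9661.
B = (4π×10⁻⁷ × 1.54) / (4π × 0.096) × (0.9661 + 0.9661) = 3.10×10⁻⁶ T.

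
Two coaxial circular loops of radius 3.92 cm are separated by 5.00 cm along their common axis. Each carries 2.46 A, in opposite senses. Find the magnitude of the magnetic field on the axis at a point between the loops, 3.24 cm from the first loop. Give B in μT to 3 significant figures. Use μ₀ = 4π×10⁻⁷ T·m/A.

B ≈ 11.9 μT

Each loop contributes B = μ₀IR²/[2(R²+z²)^(3/2)] on the axis, with z measured from that loop.
Loop 1 (z = 0.0324 m): B₁ = 1.81×10⁻⁵ T. Loop 2 (z = 0.0176 m): B₂ = 2.99×10⁻⁵ T.
The fields oppose: B = |B₁ − B₂| = 1.19×10⁻⁵ T.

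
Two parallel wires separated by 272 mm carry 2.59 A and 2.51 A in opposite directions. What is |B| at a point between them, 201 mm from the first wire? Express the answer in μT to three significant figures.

Each long wire gives B = μ₀I/(2πd). Distances are d₁ = 0.201 m and d₂ = 0.071 m.
B₁ = 2.58×10⁻⁶ T, B₂ = 7.07×10⁻⁶ T.
Between antiparallel currents both contributions point the same way, so they add. B = B₁ + B₂ = 2.58×10⁻⁶ + 7.07×10⁻⁶ = 9.65×10⁻⁶ T.

B ≈ 9.65 μT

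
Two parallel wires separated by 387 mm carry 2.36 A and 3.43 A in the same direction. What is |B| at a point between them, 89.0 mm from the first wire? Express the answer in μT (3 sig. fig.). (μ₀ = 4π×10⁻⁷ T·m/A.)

B ≈ 3.00 μT

Each long wire gives B = μ₀I/(2πd). Distances are d₁ = 0.089 m and d₂ = 0.298 m.
B₁ = 5.30×10⁻⁶ T, B₂ = 2.30×10⁻⁶ T.
Between parallel currents the two contributions point in opposite directions, so they subtract. B = |B₁ − B₂| = |5.30×10⁻⁶ − 2.30×10⁻⁶| = 3.00×10⁻⁶ T.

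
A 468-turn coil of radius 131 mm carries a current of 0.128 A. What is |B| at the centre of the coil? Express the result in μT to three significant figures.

For an N-turn flat coil, B = Nμ₀I/(2R) with R = 0.131 m.
B = 468 × 6.14×10⁻⁷ T = 2.87×10⁻⁴ T.

B ≈ 287 μT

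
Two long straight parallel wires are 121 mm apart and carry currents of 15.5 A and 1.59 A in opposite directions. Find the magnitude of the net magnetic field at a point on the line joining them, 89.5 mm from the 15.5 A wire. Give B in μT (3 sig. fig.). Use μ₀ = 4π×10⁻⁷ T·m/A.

Each long wire gives B = μ₀I/(2πd). Distances are d₁ = 0.0895 m and d₂ = 0.0315 m.
B₁ = 3.46×10⁻⁵ T, B₂ = 1.01×10⁻⁵ T.
Between antiparallel currents both contributions point the same way, so they add. B = B₁ + B₂ = 3.46×10⁻⁵ + 1.01×10⁻⁵ = 4.47×10⁻⁵ T.

B ≈ 44.7 μT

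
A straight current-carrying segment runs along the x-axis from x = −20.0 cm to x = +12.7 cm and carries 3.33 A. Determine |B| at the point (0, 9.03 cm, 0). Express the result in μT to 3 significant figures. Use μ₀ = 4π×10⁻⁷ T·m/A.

B ≈ 6.37 μT

For a finite straight segment, B = (μ₀I/4πd)(sinθ₁ + sinθ₂), where θ₁, θ₂ are the angles from the perpendicular to each end.
The perpendicular distance is d = 0.0903 m; the end-offsets along the wire are a = 0.2 m and b = 0.127 m.
sinθ₁ = 0.2/√(0.2²+0.0903²) = 0.9114; sinθ₂ = 0.127/√(0.127²+0.0903²) = 0.8150.
B = (4π×10⁻⁷ × 3.33) / (4π × 0.0903) × (0.9114 + 0.8150) = 6.37×10⁻⁶ T.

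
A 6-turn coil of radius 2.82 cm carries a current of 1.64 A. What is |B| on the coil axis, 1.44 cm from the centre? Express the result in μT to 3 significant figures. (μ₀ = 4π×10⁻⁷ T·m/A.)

For an N-turn flat coil, B = Nμ₀IR²/[2(R²+z²)^(3/2)] with R = 0.0282 m, z = 0.0144 m.
B = 6 × 2.58×10⁻⁵ T = 1.55×10⁻⁴ T.

B ≈ 155 μT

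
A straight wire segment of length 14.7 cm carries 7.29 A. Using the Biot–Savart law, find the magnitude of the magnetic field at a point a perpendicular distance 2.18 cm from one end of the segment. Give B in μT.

B ≈ 33.1 μT

For a finite straight segment, B = (μ₀I/4πd)(sinθ₁ + sinθ₂), where θ₁, θ₂ are the angles from the perpendicular to each end.
The perpendicular foot is at one end, so the two end-offsets along the wire are 0 and L = 0.147 m.
sinθ₁ = 0/√(0²+0.0218²) = 0.0000; sinθ₂ = 0.147/√(0.147²+0.0218²) = 0.9892.
B = (4π×10⁻⁷ × 7.29) / (4π × 0.0218) × (0.0000 + 0.9892) = 3.31×10⁻⁵ T.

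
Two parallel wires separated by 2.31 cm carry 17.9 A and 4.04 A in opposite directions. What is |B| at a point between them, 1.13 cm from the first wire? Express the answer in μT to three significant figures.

Each long wire gives B = μ₀I/(2πd). Distances are d₁ = 0.0113 m and d₂ = 0.0118 m.
B₁ = 3.17×10⁻⁴ T, B₂ = 6.85×10⁻⁵ T.
Between antiparallel currents both contributions point the same way, so they add. B = B₁ + B₂ = 3.17×10⁻⁴ + 6.85×10⁻⁵ = 3.85×10⁻⁴ T.

B ≈ 385 μT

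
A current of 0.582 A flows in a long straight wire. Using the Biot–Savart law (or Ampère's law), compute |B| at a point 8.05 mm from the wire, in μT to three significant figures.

For an infinitely long straight wire, B = μ₀I/(2πd).
B = (4π×10⁻⁷ × 0.582) / (2π × 0.00805) = 1.45×10⁻⁵ T.

B ≈ 14.5 μT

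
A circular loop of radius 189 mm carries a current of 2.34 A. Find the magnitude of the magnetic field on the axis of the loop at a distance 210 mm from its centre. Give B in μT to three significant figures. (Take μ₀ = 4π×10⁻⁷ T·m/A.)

On the axis of a circular loop, B = μ₀IR² / [2(R²+z²)^(3/2)].
R² + z² = (0.189)² + (0.21)² = 0.07982 m², and (R²+z²)^(3/2) = 2.26×10⁻² m³.
B = (4π×10⁻⁷ × 2.34 × 0.03572) / (2 × 2.26×10⁻²) = 2.33×10⁻⁶ T.

B ≈ 2.33 μT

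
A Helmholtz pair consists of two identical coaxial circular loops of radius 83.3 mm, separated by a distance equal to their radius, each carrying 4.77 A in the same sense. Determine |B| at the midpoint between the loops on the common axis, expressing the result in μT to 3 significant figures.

B ≈ 51.5 μT

Each loop contributes B = μ₀IR²/[2(R²+z²)^(3/2)] on the axis, with z measured from that loop.
Loop 1 (z = 0.04165 m): B₁ = 2.57×10⁻⁵ T. Loop 2 (z = 0.04165 m): B₂ = 2.57×10⁻⁵ T.
The fields add: B = B₁ + B₂ = 5.15×10⁻⁵ T.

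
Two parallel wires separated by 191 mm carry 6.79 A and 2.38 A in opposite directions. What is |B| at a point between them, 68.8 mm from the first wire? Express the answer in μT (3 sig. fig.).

Each long wire gives B = μ₀I/(2πd). Distances are d₁ = 0.0688 m and d₂ = 0.1222 m.
B₁ = 1.97×10⁻⁵ T, B₂ = 3.90×10⁻⁶ T.
Between antiparallel currents both contributions point the same way, so they add. B = B₁ + B₂ = 1.97×10⁻⁵ + 3.90×10⁻⁶ = 2.36×10⁻⁵ T.

B ≈ 23.6 μT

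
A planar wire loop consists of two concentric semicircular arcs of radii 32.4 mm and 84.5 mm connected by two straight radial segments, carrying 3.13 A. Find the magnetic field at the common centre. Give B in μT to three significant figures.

The radial connectors point toward the centre, so dl × r̂ = 0 and they contribute nothing.
Each semicircle gives μ₀I/(4R): inner arc 3.03×10⁻⁵ T, outer arc 1.16×10⁻⁵ T.
The two arcs carry current in opposite angular senses, so their fields oppose: B = |3.03×10⁻⁵ − 1.16×10⁻⁵| = 1.87×10⁻⁵ T.

B ≈ 18.7 μT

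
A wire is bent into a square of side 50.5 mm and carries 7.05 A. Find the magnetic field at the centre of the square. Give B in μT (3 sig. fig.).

Each side is a finite straight segment at perpendicular distance d = a/(2 tan(π/4)) = 0.02525 m from the centre, with end-angles ±π/4.
One side contributes B₁ = (μ₀I/4πd)·2 sin(π/4) = 3.95×10⁻⁵ T.
All 4 sides add in the same direction: B = 4 × 3.95×10⁻⁵ = 1.58×10⁻⁴ T.

B ≈ 158 μT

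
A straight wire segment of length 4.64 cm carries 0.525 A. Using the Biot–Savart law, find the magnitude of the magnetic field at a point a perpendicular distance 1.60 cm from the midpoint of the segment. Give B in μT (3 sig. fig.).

For a finite straight segment, B = (μ₀I/4πd)(sinθ₁ + sinθ₂), where θ₁, θ₂ are the angles from the perpendicular to each end.
The perpendicular from the point meets the wire at its midpoint, so each end is L/2 = 0.0232 m away along the wire.
sinθ₁ = 0.0232/√(0.0232²+0.016²) = 0.8232; sinθ₂ = 0.0232/√(0.0232²+0.016²) = 0.8232.
B = (4π×10⁻⁷ × 0.525) / (4π × 0.016) × (0.8232 + 0.8232) = 5.40×10⁻⁶ T.

B ≈ 5.40 μT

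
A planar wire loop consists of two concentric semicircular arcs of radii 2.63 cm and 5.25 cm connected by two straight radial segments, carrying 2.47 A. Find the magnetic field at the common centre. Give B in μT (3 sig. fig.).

The radial connectors point toward the centre, so dl × r̂ = 0 and they contribute nothing.
Each semicircle gives μ₀I/(4R): inner arc 2.95×10⁻⁵ T, outer arc 1.48×10⁻⁵ T.
The two arcs carry current in opposite angular senses, so their fields oppose: B = |2.95×10⁻⁵ − 1.48×10⁻⁵| = 1.47×10⁻⁵ T.

B ≈ 14.7 μT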